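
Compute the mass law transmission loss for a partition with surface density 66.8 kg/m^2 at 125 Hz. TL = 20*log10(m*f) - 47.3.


m * f = 66.8 * 125 = 8350
20*log10(8350) = 78.4337 dB
TL = 78.4337 - 47.3 = 31.134 dB


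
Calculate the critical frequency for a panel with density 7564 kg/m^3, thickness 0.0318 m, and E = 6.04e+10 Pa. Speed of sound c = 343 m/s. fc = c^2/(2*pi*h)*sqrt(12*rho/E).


12*rho/E = 12*7564/6.04e+10 = 1.50278e-06
sqrt(12*rho/E) = sqrt(1.50278e-06) = 0.00122588
c^2/(2*pi*h) = 343^2/(2*pi*0.0318) = 588818
fc = 588818 * 0.00122588 = 721.82 Hz


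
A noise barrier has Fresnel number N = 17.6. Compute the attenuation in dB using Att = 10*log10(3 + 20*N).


3 + 20*N = 3 + 20*17.6 = 355
Att = 10*log10(355) = 25.502 dB


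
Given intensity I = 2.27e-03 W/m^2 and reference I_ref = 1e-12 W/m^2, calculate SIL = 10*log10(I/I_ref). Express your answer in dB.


I / I_ref = 2.27e-03 / 1e-12 = 2.27e+09
SIL = 10 * log10(2.27e+09) = 93.56 dB


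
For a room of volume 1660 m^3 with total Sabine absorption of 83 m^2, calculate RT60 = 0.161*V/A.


RT60 = 0.161 * 1660 / 83 = 3.22 s


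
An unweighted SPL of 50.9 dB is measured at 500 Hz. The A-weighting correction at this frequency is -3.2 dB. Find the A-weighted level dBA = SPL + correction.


A-weighting table: 500 Hz -> -3.2 dB correction
SPL_A = SPL + correction = 50.9 + (-3.2) = 47.7 dBA


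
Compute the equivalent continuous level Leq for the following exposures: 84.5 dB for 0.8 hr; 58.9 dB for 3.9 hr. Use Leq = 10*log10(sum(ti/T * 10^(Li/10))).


T_total = 0.8 + 3.9 = 4.7 hr
(0.8/4.7) * 10^(84.5/10) = 4.79725e+07
(3.9/4.7) * 10^(58.9/10) = 644120
Sum = 4.79725e+07 + 644120 = 4.86166e+07
Leq = 10*log10(4.86166e+07) = 76.868 dB


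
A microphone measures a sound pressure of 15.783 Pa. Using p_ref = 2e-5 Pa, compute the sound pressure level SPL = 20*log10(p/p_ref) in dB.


p / p_ref = 15.783 / 2e-5 = 789150
SPL = 20 * log10(789150) = 117.94 dB


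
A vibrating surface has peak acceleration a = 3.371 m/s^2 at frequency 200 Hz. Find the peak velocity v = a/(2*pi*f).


omega = 2*pi*f = 2*pi*200 = 1256.64 rad/s
v = a / omega = 3.371 / 1256.64 = 0.0026826 m/s


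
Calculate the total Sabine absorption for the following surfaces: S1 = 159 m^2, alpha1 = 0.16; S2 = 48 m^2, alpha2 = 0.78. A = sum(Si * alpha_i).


159 * 0.16 = 25.44
48 * 0.78 = 37.44
A_total = 25.44 + 37.44 = 62.88 m^2


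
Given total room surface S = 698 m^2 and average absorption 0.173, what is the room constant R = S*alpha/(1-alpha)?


R = 698 * 0.173 / (1 - 0.173) = 146.01 m^2


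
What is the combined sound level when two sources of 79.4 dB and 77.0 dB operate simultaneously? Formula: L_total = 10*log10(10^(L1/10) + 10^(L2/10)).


10^(79.4/10) = 8.70964e+07
10^(77.0/10) = 5.01187e+07
Sum = 8.70964e+07 + 5.01187e+07 = 1.37215e+08
L_total = 10*log10(1.37215e+08) = 81.374 dB


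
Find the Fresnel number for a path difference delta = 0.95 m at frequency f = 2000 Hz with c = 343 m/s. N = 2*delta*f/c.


N = 2*delta*f/c = 2*delta/lambda, where lambda = c/f
lambda = 343 / 2000 = 0.1715 m
N = 2 * 0.95 / 0.1715 = 11.079


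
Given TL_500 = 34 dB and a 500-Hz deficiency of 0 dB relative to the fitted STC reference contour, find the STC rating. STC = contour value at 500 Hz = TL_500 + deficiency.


By ASTM E413, STC = value of the fitted reference contour at 500 Hz.
Contour value at 500 Hz = TL_500 + deficiency = 34 + 0 = 34
STC = 34


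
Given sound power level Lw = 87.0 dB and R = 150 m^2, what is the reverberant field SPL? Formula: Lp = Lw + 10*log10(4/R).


4/R = 4/150 = 0.0266667
Lp = 87.0 + 10*log10(0.0266667) = 71.26 dB


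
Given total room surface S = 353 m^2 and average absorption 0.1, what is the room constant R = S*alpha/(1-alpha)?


R = 353 * 0.1 / (1 - 0.1) = 39.222 m^2


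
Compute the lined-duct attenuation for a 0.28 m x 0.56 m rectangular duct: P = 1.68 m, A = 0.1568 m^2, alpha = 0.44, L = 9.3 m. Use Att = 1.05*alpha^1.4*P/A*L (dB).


alpha^1.4 = 0.44^1.4 = 0.316835
Attenuation rate = 1.05 * alpha^1.4 * P / A
= 1.05 * 0.316835 * 1.68 / 0.1568 = 3.56439 dB/m
Total Att = 3.56439 * 9.3 = 33.149 dB


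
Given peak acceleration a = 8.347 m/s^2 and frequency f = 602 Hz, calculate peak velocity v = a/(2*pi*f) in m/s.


omega = 2*pi*f = 2*pi*602 = 3782.48 rad/s
v = a / omega = 8.347 / 3782.48 = 0.0022068 m/s


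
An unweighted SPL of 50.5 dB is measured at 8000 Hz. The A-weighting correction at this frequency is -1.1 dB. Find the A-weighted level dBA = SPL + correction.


A-weighting table: 8000 Hz -> -1.1 dB correction
SPL_A = SPL + correction = 50.5 + (-1.1) = 49.4 dBA


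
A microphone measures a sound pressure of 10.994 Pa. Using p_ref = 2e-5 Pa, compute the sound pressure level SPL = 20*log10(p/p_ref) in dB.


p / p_ref = 10.994 / 2e-5 = 549700
SPL = 20 * log10(549700) = 114.8 dB


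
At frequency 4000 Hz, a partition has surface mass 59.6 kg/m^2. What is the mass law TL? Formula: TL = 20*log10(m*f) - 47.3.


m * f = 59.6 * 4000 = 238400
20*log10(238400) = 107.546 dB
TL = 107.546 - 47.3 = 60.246 dB


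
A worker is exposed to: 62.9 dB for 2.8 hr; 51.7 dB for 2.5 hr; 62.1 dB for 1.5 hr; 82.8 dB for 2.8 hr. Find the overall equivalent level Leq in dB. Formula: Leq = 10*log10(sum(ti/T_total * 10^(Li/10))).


T_total = 2.8 + 2.5 + 1.5 + 2.8 = 9.6 hr
(2.8/9.6) * 10^(62.9/10) = 568705
(2.5/9.6) * 10^(51.7/10) = 38518.4
(1.5/9.6) * 10^(62.1/10) = 253408
(2.8/9.6) * 10^(82.8/10) = 5.55759e+07
Sum = 568705 + 38518.4 + 253408 + 5.55759e+07 = 5.64365e+07
Leq = 10*log10(5.64365e+07) = 77.516 dB


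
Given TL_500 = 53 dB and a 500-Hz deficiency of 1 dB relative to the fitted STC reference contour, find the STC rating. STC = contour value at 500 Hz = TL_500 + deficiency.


By ASTM E413, STC = value of the fitted reference contour at 500 Hz.
Contour value at 500 Hz = TL_500 + deficiency = 53 + 1 = 54
STC = 54


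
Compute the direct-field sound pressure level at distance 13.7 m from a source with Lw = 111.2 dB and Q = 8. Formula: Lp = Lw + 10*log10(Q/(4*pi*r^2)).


4*pi*r^2 = 4*pi*13.7^2 = 2358.58 m^2
Q / (4*pi*r^2) = 8 / 2358.58 = 0.00339187
Lp = 111.2 + 10*log10(0.00339187) = 86.504 dB


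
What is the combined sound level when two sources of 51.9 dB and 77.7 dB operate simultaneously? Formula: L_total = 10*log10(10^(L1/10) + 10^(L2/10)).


10^(51.9/10) = 154882
10^(77.7/10) = 5.88844e+07
Sum = 154882 + 5.88844e+07 = 5.90393e+07
L_total = 10*log10(5.90393e+07) = 77.711 dB


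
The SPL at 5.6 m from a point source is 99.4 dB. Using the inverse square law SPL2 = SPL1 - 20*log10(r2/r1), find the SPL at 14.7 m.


r2/r1 = 14.7/5.6 = 2.625
Correction = 20*log10(2.625) = 8.38259 dB
SPL2 = 99.4 - 8.38259 = 91.017 dB


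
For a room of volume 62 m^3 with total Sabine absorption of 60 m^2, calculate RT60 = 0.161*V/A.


RT60 = 0.161 * 62 / 60 = 0.16637 s


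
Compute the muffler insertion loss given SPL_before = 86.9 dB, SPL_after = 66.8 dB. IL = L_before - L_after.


Insertion loss = SPL without muffler - SPL with muffler
IL = 86.9 - 66.8 = 20.1 dB


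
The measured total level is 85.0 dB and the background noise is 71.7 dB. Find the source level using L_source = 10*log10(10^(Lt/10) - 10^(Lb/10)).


10^(85.0/10) = 3.16228e+08
10^(71.7/10) = 1.47911e+07
Difference = 3.16228e+08 - 1.47911e+07 = 3.01437e+08
L_source = 10*log10(3.01437e+08) = 84.792 dB


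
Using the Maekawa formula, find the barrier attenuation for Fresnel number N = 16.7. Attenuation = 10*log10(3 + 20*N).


3 + 20*N = 3 + 20*16.7 = 337
Att = 10*log10(337) = 25.276 dB


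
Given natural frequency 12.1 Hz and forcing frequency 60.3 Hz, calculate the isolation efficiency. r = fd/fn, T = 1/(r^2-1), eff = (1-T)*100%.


r = 60.3 / 12.1 = 4.98347
r^2 - 1 = 4.98347^2 - 1 = 23.835
T = 1/23.835 = 0.0419551
Efficiency = (1 - 0.0419551)*100 = 95.804 %


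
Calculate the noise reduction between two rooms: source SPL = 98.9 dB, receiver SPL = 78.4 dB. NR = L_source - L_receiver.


NR = L_source - L_receiver (difference between source and receiving room levels)
NR = 98.9 - 78.4 = 20.5 dB


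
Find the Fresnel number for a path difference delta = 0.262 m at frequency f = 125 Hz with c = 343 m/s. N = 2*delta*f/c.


N = 2*delta*f/c = 2*delta/lambda, where lambda = c/f
lambda = 343 / 125 = 2.744 m
N = 2 * 0.262 / 2.744 = 0.19096


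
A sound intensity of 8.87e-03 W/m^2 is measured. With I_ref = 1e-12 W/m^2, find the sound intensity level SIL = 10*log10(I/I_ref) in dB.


I / I_ref = 8.87e-03 / 1e-12 = 8.87e+09
SIL = 10 * log10(8.87e+09) = 99.479 dB


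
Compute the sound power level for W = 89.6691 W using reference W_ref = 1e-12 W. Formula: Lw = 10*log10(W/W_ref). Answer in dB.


W / W_ref = 89.6691 / 1e-12 = 8.96691e+13
Lw = 10 * log10(8.96691e+13) = 139.53 dB


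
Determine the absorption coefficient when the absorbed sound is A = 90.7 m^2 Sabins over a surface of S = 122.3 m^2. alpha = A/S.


Absorption coefficient = absorbed power / incident power
alpha = A / S = 90.7 / 122.3 = 0.74162


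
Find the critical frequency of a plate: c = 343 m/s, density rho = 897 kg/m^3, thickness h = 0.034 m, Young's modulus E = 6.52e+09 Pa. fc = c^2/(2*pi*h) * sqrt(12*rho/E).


12*rho/E = 12*897/6.52e+09 = 1.65092e-06
sqrt(12*rho/E) = sqrt(1.65092e-06) = 0.00128488
c^2/(2*pi*h) = 343^2/(2*pi*0.034) = 550718
fc = 550718 * 0.00128488 = 707.61 Hz


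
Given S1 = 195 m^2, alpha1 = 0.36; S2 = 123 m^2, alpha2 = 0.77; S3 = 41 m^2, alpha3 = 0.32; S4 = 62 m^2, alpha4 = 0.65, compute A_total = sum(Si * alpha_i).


195 * 0.36 = 70.2
123 * 0.77 = 94.71
41 * 0.32 = 13.12
62 * 0.65 = 40.3
A_total = 70.2 + 94.71 + 13.12 + 40.3 = 218.33 m^2


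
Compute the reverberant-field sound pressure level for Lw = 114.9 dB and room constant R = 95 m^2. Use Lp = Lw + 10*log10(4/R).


4/R = 4/95 = 0.0421053
Lp = 114.9 + 10*log10(0.0421053) = 101.14 dB


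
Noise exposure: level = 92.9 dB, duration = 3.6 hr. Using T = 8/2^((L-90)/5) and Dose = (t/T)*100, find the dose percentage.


T_allowed = 8 / 2^((92.9 - 90)/5) = 5.35171 hr
Dose = 3.6 / 5.35171 * 100 = 67.268 %


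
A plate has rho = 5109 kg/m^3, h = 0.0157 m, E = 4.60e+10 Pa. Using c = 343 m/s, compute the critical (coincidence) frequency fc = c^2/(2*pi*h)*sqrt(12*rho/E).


12*rho/E = 12*5109/4.60e+10 = 1.33278e-06
sqrt(12*rho/E) = sqrt(1.33278e-06) = 0.00115446
c^2/(2*pi*h) = 343^2/(2*pi*0.0157) = 1.19264e+06
fc = 1.19264e+06 * 0.00115446 = 1376.9 Hz


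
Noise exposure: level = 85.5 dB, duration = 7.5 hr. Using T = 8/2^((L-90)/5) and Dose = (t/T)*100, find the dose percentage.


T_allowed = 8 / 2^((85.5 - 90)/5) = 14.9285 hr
Dose = 7.5 / 14.9285 * 100 = 50.239 %


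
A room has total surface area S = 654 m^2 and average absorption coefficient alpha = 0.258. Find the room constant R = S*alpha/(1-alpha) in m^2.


R = 654 * 0.258 / (1 - 0.258) = 227.4 m^2


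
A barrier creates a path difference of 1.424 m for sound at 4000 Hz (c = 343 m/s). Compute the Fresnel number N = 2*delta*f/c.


N = 2*delta*f/c = 2*delta/lambda, where lambda = c/f
lambda = 343 / 4000 = 0.08575 m
N = 2 * 1.424 / 0.08575 = 33.213


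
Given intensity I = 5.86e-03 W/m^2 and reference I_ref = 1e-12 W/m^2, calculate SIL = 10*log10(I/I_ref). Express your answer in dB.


I / I_ref = 5.86e-03 / 1e-12 = 5.86e+09
SIL = 10 * log10(5.86e+09) = 97.679 dB


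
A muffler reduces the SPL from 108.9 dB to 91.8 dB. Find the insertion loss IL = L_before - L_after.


Insertion loss = SPL without muffler - SPL with muffler
IL = 108.9 - 91.8 = 17.1 dB


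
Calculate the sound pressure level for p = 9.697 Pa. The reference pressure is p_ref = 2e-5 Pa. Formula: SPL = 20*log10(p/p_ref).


p / p_ref = 9.697 / 2e-5 = 484850
SPL = 20 * log10(484850) = 113.71 dB


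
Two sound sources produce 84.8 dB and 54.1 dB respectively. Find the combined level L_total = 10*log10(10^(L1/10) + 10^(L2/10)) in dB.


10^(84.8/10) = 3.01995e+08
10^(54.1/10) = 257040
Sum = 3.01995e+08 + 257040 = 3.02252e+08
L_total = 10*log10(3.02252e+08) = 84.804 dB


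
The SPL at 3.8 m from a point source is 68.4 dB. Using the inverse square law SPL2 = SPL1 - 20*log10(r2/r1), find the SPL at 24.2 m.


r2/r1 = 24.2/3.8 = 6.36842
Correction = 20*log10(6.36842) = 16.0806 dB
SPL2 = 68.4 - 16.0806 = 52.319 dB


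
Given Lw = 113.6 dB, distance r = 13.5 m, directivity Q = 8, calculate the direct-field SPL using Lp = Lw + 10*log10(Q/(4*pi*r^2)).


4*pi*r^2 = 4*pi*13.5^2 = 2290.22 m^2
Q / (4*pi*r^2) = 8 / 2290.22 = 0.00349311
Lp = 113.6 + 10*log10(0.00349311) = 89.032 dB


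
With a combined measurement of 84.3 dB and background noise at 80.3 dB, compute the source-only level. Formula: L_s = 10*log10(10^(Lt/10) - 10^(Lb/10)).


10^(84.3/10) = 2.69153e+08
10^(80.3/10) = 1.07152e+08
Difference = 2.69153e+08 - 1.07152e+08 = 1.62001e+08
L_source = 10*log10(1.62001e+08) = 82.095 dB


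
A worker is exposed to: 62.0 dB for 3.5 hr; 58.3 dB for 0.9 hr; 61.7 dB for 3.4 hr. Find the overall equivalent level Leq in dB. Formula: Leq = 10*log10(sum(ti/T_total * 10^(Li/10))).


T_total = 3.5 + 0.9 + 3.4 = 7.8 hr
(3.5/7.8) * 10^(62.0/10) = 711170
(0.9/7.8) * 10^(58.3/10) = 78009.6
(3.4/7.8) * 10^(61.7/10) = 644740
Sum = 711170 + 78009.6 + 644740 = 1.43392e+06
Leq = 10*log10(1.43392e+06) = 61.565 dB


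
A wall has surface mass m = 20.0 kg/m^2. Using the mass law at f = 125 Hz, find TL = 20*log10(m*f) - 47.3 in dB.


m * f = 20.0 * 125 = 2500
20*log10(2500) = 67.9588 dB
TL = 67.9588 - 47.3 = 20.659 dB


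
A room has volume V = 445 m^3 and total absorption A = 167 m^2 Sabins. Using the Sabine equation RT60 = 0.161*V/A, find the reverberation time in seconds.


RT60 = 0.161 * 445 / 167 = 0.42901 s


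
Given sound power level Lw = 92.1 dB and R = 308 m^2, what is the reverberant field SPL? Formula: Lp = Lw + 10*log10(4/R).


4/R = 4/308 = 0.012987
Lp = 92.1 + 10*log10(0.012987) = 73.235 dB


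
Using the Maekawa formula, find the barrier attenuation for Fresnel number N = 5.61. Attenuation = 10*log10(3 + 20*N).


3 + 20*N = 3 + 20*5.61 = 115.2
Att = 10*log10(115.2) = 20.615 dB


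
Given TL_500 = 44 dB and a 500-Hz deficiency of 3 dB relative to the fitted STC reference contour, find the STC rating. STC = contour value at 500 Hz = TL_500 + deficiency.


By ASTM E413, STC = value of the fitted reference contour at 500 Hz.
Contour value at 500 Hz = TL_500 + deficiency = 44 + 3 = 47
STC = 47


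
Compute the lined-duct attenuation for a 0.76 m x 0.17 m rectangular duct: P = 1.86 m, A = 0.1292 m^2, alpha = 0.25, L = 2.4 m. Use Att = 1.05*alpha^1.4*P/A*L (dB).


alpha^1.4 = 0.25^1.4 = 0.143587
Attenuation rate = 1.05 * alpha^1.4 * P / A
= 1.05 * 0.143587 * 1.86 / 0.1292 = 2.17048 dB/m
Total Att = 2.17048 * 2.4 = 5.2092 dB


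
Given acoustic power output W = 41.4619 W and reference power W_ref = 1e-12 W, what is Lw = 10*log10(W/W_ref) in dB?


W / W_ref = 41.4619 / 1e-12 = 4.14619e+13
Lw = 10 * log10(4.14619e+13) = 136.18 dB


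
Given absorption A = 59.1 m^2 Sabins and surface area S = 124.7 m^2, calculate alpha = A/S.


Absorption coefficient = absorbed power / incident power
alpha = A / S = 59.1 / 124.7 = 0.47394


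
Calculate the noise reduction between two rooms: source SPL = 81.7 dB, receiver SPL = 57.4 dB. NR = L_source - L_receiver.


NR = L_source - L_receiver (difference between source and receiving room levels)
NR = 81.7 - 57.4 = 24.3 dB


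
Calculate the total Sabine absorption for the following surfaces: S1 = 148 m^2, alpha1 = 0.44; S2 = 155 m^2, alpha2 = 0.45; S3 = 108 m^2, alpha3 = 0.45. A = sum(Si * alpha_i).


148 * 0.44 = 65.12
155 * 0.45 = 69.75
108 * 0.45 = 48.6
A_total = 65.12 + 69.75 + 48.6 = 183.47 m^2


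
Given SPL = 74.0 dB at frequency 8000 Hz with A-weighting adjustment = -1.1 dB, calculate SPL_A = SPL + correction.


A-weighting table: 8000 Hz -> -1.1 dB correction
SPL_A = SPL + correction = 74.0 + (-1.1) = 72.9 dBA


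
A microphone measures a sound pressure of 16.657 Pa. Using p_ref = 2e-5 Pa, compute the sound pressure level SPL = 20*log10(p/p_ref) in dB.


p / p_ref = 16.657 / 2e-5 = 832850
SPL = 20 * log10(832850) = 118.41 dB


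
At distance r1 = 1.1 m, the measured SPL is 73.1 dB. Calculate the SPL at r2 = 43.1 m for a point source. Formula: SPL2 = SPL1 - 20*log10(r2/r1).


r2/r1 = 43.1/1.1 = 39.1818
Correction = 20*log10(39.1818) = 31.8617 dB
SPL2 = 73.1 - 31.8617 = 41.238 dB


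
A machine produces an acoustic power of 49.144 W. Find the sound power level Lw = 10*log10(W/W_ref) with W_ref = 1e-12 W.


W / W_ref = 49.144 / 1e-12 = 4.9144e+13
Lw = 10 * log10(4.9144e+13) = 136.91 dB


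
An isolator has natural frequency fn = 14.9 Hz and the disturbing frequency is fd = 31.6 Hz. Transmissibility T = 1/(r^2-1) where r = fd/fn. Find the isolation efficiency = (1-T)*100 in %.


r = 31.6 / 14.9 = 2.12081
r^2 - 1 = 2.12081^2 - 1 = 3.49784
T = 1/3.49784 = 0.285891
Efficiency = (1 - 0.285891)*100 = 71.411 %


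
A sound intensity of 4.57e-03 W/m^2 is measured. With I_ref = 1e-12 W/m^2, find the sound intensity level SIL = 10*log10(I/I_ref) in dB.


I / I_ref = 4.57e-03 / 1e-12 = 4.57e+09
SIL = 10 * log10(4.57e+09) = 96.599 dB


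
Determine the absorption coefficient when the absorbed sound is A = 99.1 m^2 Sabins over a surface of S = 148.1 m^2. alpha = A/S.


Absorption coefficient = absorbed power / incident power
alpha = A / S = 99.1 / 148.1 = 0.66914


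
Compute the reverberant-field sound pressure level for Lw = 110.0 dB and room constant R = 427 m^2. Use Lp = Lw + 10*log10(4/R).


4/R = 4/427 = 0.00936768
Lp = 110.0 + 10*log10(0.00936768) = 89.716 dB


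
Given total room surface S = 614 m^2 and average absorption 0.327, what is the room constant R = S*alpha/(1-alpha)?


R = 614 * 0.327 / (1 - 0.327) = 298.33 m^2


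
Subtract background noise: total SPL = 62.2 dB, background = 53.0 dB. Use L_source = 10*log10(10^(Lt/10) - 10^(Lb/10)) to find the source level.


10^(62.2/10) = 1.65959e+06
10^(53.0/10) = 199526
Difference = 1.65959e+06 - 199526 = 1.46006e+06
L_source = 10*log10(1.46006e+06) = 61.644 dB


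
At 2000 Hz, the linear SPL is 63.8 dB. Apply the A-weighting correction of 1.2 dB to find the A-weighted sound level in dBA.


A-weighting table: 2000 Hz -> 1.2 dB correction
SPL_A = SPL + correction = 63.8 + (1.2) = 65 dBA


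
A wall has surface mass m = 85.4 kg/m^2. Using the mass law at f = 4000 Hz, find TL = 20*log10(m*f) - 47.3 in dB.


m * f = 85.4 * 4000 = 341600
20*log10(341600) = 110.67 dB
TL = 110.67 - 47.3 = 63.37 dB


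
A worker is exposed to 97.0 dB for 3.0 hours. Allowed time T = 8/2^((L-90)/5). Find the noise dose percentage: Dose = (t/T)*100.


T_allowed = 8 / 2^((97.0 - 90)/5) = 3.03143 hr
Dose = 3.0 / 3.03143 * 100 = 98.963 %


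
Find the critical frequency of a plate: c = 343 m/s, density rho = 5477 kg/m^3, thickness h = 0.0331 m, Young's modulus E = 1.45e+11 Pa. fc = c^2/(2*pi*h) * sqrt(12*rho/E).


12*rho/E = 12*5477/1.45e+11 = 4.53269e-07
sqrt(12*rho/E) = sqrt(4.53269e-07) = 0.000673253
c^2/(2*pi*h) = 343^2/(2*pi*0.0331) = 565692
fc = 565692 * 0.000673253 = 380.85 Hz


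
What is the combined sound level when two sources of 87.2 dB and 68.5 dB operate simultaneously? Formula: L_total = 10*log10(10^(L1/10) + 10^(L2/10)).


10^(87.2/10) = 5.24807e+08
10^(68.5/10) = 7.07946e+06
Sum = 5.24807e+08 + 7.07946e+06 = 5.31886e+08
L_total = 10*log10(5.31886e+08) = 87.258 dB


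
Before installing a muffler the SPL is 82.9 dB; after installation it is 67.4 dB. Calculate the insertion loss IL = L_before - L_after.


Insertion loss = SPL without muffler - SPL with muffler
IL = 82.9 - 67.4 = 15.5 dB


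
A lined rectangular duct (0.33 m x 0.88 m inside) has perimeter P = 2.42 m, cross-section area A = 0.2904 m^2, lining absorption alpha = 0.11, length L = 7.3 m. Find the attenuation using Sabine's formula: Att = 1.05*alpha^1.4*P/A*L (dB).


alpha^1.4 = 0.11^1.4 = 0.0454935
Attenuation rate = 1.05 * alpha^1.4 * P / A
= 1.05 * 0.0454935 * 2.42 / 0.2904 = 0.398068 dB/m
Total Att = 0.398068 * 7.3 = 2.9059 dB


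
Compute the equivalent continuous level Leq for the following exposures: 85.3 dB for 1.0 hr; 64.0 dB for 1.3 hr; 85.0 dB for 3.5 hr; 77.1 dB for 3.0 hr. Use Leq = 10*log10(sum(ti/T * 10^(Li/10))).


T_total = 1.0 + 1.3 + 3.5 + 3.0 = 8.8 hr
(1.0/8.8) * 10^(85.3/10) = 3.8505e+07
(1.3/8.8) * 10^(64.0/10) = 371074
(3.5/8.8) * 10^(85.0/10) = 1.25772e+08
(3.0/8.8) * 10^(77.1/10) = 1.74839e+07
Sum = 3.8505e+07 + 371074 + 1.25772e+08 + 1.74839e+07 = 1.82132e+08
Leq = 10*log10(1.82132e+08) = 82.604 dB


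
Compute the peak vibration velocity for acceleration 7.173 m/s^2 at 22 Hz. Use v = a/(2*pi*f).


omega = 2*pi*f = 2*pi*22 = 138.23 rad/s
v = a / omega = 7.173 / 138.23 = 0.051892 m/s


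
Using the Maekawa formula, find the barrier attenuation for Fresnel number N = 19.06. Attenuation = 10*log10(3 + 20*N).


3 + 20*N = 3 + 20*19.06 = 384.2
Att = 10*log10(384.2) = 25.846 dB


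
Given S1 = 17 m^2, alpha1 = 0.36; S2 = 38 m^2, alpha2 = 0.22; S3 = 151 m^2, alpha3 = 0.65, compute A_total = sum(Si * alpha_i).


17 * 0.36 = 6.12
38 * 0.22 = 8.36
151 * 0.65 = 98.15
A_total = 6.12 + 8.36 + 98.15 = 112.63 m^2


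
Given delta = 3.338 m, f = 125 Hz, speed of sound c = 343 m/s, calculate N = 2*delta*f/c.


N = 2*delta*f/c = 2*delta/lambda, where lambda = c/f
lambda = 343 / 125 = 2.744 m
N = 2 * 3.338 / 2.744 = 2.4329


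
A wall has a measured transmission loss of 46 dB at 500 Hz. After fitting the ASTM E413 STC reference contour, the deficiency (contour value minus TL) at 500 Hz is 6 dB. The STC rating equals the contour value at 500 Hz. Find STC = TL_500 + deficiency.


By ASTM E413, STC = value of the fitted reference contour at 500 Hz.
Contour value at 500 Hz = TL_500 + deficiency = 46 + 6 = 52
STC = 52


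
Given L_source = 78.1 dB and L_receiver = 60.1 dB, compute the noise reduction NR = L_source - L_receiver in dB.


NR = L_source - L_receiver (difference between source and receiving room levels)
NR = 78.1 - 60.1 = 18 dB


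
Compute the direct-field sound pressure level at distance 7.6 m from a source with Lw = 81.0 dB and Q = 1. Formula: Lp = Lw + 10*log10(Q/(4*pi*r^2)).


4*pi*r^2 = 4*pi*7.6^2 = 725.834 m^2
Q / (4*pi*r^2) = 1 / 725.834 = 0.00137773
Lp = 81.0 + 10*log10(0.00137773) = 52.392 dB


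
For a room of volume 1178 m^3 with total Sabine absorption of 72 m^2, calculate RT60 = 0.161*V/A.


RT60 = 0.161 * 1178 / 72 = 2.6341 s


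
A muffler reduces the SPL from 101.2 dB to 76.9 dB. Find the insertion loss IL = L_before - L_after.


Insertion loss = SPL without muffler - SPL with muffler
IL = 101.2 - 76.9 = 24.3 dB


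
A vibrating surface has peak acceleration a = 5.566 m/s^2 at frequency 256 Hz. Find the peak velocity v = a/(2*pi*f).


omega = 2*pi*f = 2*pi*256 = 1608.5 rad/s
v = a / omega = 5.566 / 1608.5 = 0.0034604 m/s


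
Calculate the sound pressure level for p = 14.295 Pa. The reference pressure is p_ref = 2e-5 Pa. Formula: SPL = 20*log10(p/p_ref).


p / p_ref = 14.295 / 2e-5 = 714750
SPL = 20 * log10(714750) = 117.08 dB


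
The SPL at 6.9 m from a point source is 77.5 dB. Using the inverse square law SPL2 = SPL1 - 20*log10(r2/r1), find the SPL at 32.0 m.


r2/r1 = 32.0/6.9 = 4.63768
Correction = 20*log10(4.63768) = 13.326 dB
SPL2 = 77.5 - 13.326 = 64.174 dB


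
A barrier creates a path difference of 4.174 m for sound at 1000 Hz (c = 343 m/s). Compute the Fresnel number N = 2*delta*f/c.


N = 2*delta*f/c = 2*delta/lambda, where lambda = c/f
lambda = 343 / 1000 = 0.343 m
N = 2 * 4.174 / 0.343 = 24.338


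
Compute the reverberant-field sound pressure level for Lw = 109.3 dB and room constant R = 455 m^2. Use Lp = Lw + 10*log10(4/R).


4/R = 4/455 = 0.00879121
Lp = 109.3 + 10*log10(0.00879121) = 88.74 dB


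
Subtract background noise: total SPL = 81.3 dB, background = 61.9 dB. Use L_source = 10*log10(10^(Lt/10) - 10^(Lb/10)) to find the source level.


10^(81.3/10) = 1.34896e+08
10^(61.9/10) = 1.54882e+06
Difference = 1.34896e+08 - 1.54882e+06 = 1.33347e+08
L_source = 10*log10(1.33347e+08) = 81.25 dB


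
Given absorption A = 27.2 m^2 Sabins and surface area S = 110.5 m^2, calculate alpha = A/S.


Absorption coefficient = absorbed power / incident power
alpha = A / S = 27.2 / 110.5 = 0.24615


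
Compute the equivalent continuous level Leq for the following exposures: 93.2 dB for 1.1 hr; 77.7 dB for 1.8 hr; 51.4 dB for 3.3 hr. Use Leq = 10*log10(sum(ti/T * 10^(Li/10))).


T_total = 1.1 + 1.8 + 3.3 = 6.2 hr
(1.1/6.2) * 10^(93.2/10) = 3.70682e+08
(1.8/6.2) * 10^(77.7/10) = 1.70955e+07
(3.3/6.2) * 10^(51.4/10) = 73472.1
Sum = 3.70682e+08 + 1.70955e+07 + 73472.1 = 3.87851e+08
Leq = 10*log10(3.87851e+08) = 85.887 dB


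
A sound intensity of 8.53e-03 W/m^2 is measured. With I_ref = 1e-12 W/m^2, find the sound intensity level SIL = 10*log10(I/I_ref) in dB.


I / I_ref = 8.53e-03 / 1e-12 = 8.53e+09
SIL = 10 * log10(8.53e+09) = 99.309 dB


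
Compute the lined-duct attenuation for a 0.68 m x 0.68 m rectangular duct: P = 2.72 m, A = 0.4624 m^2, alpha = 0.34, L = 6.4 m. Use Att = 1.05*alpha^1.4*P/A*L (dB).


alpha^1.4 = 0.34^1.4 = 0.220836
Attenuation rate = 1.05 * alpha^1.4 * P / A
= 1.05 * 0.220836 * 2.72 / 0.4624 = 1.36399 dB/m
Total Att = 1.36399 * 6.4 = 8.7295 dB


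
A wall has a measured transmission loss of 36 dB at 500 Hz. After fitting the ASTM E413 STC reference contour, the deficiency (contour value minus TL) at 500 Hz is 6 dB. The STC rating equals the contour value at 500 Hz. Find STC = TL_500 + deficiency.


By ASTM E413, STC = value of the fitted reference contour at 500 Hz.
Contour value at 500 Hz = TL_500 + deficiency = 36 + 6 = 42
STC = 42


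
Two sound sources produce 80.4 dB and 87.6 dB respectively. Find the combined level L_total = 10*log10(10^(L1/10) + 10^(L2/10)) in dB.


10^(80.4/10) = 1.09648e+08
10^(87.6/10) = 5.7544e+08
Sum = 1.09648e+08 + 5.7544e+08 = 6.85088e+08
L_total = 10*log10(6.85088e+08) = 88.357 dB


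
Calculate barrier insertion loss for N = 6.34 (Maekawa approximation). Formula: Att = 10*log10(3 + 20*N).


3 + 20*N = 3 + 20*6.34 = 129.8
Att = 10*log10(129.8) = 21.133 dB


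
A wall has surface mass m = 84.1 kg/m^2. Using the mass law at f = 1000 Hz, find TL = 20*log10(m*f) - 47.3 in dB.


m * f = 84.1 * 1000 = 84100
20*log10(84100) = 98.4959 dB
TL = 98.4959 - 47.3 = 51.196 dB


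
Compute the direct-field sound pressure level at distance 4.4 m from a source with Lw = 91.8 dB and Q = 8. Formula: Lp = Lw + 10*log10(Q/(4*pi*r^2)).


4*pi*r^2 = 4*pi*4.4^2 = 243.285 m^2
Q / (4*pi*r^2) = 8 / 243.285 = 0.0328832
Lp = 91.8 + 10*log10(0.0328832) = 76.97 dB


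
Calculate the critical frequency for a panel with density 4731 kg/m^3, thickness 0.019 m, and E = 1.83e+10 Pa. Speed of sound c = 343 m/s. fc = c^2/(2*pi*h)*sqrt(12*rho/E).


12*rho/E = 12*4731/1.83e+10 = 3.1023e-06
sqrt(12*rho/E) = sqrt(3.1023e-06) = 0.00176133
c^2/(2*pi*h) = 343^2/(2*pi*0.019) = 985496
fc = 985496 * 0.00176133 = 1735.8 Hz


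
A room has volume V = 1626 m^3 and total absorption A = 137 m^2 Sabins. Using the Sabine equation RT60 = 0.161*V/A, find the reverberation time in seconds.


RT60 = 0.161 * 1626 / 137 = 1.9108 s


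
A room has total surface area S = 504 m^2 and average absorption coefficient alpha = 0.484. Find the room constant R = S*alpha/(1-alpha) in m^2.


R = 504 * 0.484 / (1 - 0.484) = 472.74 m^2


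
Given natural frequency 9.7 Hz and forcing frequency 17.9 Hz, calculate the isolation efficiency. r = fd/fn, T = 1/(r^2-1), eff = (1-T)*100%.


r = 17.9 / 9.7 = 1.84536
r^2 - 1 = 1.84536^2 - 1 = 2.40535
T = 1/2.40535 = 0.41574
Efficiency = (1 - 0.41574)*100 = 58.426 %


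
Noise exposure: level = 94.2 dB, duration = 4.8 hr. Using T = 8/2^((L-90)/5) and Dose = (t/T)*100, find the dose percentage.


T_allowed = 8 / 2^((94.2 - 90)/5) = 4.46915 hr
Dose = 4.8 / 4.46915 * 100 = 107.4 %


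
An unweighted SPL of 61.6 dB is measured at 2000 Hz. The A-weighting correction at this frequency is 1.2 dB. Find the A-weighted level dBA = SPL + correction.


A-weighting table: 2000 Hz -> 1.2 dB correction
SPL_A = SPL + correction = 61.6 + (1.2) = 62.8 dBA


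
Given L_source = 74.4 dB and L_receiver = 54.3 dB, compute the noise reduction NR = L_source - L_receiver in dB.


NR = L_source - L_receiver (difference between source and receiving room levels)
NR = 74.4 - 54.3 = 20.1 dB


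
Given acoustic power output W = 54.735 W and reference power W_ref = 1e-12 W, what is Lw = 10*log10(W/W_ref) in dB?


W / W_ref = 54.735 / 1e-12 = 5.4735e+13
Lw = 10 * log10(5.4735e+13) = 137.38 dB


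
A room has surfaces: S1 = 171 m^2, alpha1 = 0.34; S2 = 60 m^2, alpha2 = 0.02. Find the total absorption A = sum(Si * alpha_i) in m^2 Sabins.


171 * 0.34 = 58.14
60 * 0.02 = 1.2
A_total = 58.14 + 1.2 = 59.34 m^2


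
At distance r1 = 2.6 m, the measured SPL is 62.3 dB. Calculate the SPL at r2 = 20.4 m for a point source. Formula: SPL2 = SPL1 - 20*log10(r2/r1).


r2/r1 = 20.4/2.6 = 7.84615
Correction = 20*log10(7.84615) = 17.8931 dB
SPL2 = 62.3 - 17.8931 = 44.407 dB


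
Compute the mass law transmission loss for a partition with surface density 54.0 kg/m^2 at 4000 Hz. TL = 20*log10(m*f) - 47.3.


m * f = 54.0 * 4000 = 216000
20*log10(216000) = 106.689 dB
TL = 106.689 - 47.3 = 59.389 dB


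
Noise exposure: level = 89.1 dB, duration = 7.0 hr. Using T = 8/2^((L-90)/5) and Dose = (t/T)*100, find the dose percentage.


T_allowed = 8 / 2^((89.1 - 90)/5) = 9.06307 hr
Dose = 7.0 / 9.06307 * 100 = 77.237 %


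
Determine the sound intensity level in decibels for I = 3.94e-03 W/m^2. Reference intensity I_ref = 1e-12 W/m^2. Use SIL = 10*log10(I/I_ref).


I / I_ref = 3.94e-03 / 1e-12 = 3.94e+09
SIL = 10 * log10(3.94e+09) = 95.955 dB


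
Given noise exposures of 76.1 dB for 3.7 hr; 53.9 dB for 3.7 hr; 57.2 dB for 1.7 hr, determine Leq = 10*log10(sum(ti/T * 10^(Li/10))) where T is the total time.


T_total = 3.7 + 3.7 + 1.7 = 9.1 hr
(3.7/9.1) * 10^(76.1/10) = 1.65638e+07
(3.7/9.1) * 10^(53.9/10) = 99806.8
(1.7/9.1) * 10^(57.2/10) = 98041
Sum = 1.65638e+07 + 99806.8 + 98041 = 1.67616e+07
Leq = 10*log10(1.67616e+07) = 72.243 dB


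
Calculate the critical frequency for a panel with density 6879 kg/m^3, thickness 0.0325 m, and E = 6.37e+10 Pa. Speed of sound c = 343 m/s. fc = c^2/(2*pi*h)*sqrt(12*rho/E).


12*rho/E = 12*6879/6.37e+10 = 1.29589e-06
sqrt(12*rho/E) = sqrt(1.29589e-06) = 0.00113837
c^2/(2*pi*h) = 343^2/(2*pi*0.0325) = 576136
fc = 576136 * 0.00113837 = 655.86 Hz


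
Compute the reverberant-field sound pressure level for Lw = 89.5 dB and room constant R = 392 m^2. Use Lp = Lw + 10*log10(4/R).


4/R = 4/392 = 0.0102041
Lp = 89.5 + 10*log10(0.0102041) = 69.588 dB


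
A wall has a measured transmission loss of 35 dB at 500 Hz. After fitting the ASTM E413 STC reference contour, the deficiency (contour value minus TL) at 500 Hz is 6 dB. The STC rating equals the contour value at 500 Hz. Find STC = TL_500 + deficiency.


By ASTM E413, STC = value of the fitted reference contour at 500 Hz.
Contour value at 500 Hz = TL_500 + deficiency = 35 + 6 = 41
STC = 41


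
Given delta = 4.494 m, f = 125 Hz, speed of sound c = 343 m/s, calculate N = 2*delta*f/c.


N = 2*delta*f/c = 2*delta/lambda, where lambda = c/f
lambda = 343 / 125 = 2.744 m
N = 2 * 4.494 / 2.744 = 3.2755


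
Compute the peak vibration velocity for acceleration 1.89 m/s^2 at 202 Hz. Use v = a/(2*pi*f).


omega = 2*pi*f = 2*pi*202 = 1269.2 rad/s
v = a / omega = 1.89 / 1269.2 = 0.0014891 m/s


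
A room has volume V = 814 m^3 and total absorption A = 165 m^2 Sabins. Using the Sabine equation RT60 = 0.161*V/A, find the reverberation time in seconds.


RT60 = 0.161 * 814 / 165 = 0.79427 s


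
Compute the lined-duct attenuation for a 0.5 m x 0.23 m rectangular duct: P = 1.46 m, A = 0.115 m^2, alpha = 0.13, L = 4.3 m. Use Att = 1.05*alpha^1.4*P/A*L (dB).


alpha^1.4 = 0.13^1.4 = 0.0574805
Attenuation rate = 1.05 * alpha^1.4 * P / A
= 1.05 * 0.0574805 * 1.46 / 0.115 = 0.76624 dB/m
Total Att = 0.76624 * 4.3 = 3.2948 dB


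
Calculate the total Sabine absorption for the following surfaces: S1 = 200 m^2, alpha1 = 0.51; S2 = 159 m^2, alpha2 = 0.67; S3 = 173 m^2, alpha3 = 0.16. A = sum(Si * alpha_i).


200 * 0.51 = 102
159 * 0.67 = 106.53
173 * 0.16 = 27.68
A_total = 102 + 106.53 + 27.68 = 236.21 m^2


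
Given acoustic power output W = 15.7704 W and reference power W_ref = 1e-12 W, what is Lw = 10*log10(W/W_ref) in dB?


W / W_ref = 15.7704 / 1e-12 = 1.57704e+13
Lw = 10 * log10(1.57704e+13) = 131.98 dB


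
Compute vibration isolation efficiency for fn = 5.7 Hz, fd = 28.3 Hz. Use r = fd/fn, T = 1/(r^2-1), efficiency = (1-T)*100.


r = 28.3 / 5.7 = 4.96491
r^2 - 1 = 4.96491^2 - 1 = 23.6503
T = 1/23.6503 = 0.0422828
Efficiency = (1 - 0.0422828)*100 = 95.772 %


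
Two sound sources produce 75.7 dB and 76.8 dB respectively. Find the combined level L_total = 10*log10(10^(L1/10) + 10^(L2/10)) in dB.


10^(75.7/10) = 3.71535e+07
10^(76.8/10) = 4.7863e+07
Sum = 3.71535e+07 + 4.7863e+07 = 8.50165e+07
L_total = 10*log10(8.50165e+07) = 79.295 dB


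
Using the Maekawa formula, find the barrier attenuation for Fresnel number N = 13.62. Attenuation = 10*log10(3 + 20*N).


3 + 20*N = 3 + 20*13.62 = 275.4
Att = 10*log10(275.4) = 24.4 dB


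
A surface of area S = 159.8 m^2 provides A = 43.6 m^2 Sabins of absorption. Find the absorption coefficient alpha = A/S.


Absorption coefficient = absorbed power / incident power
alpha = A / S = 43.6 / 159.8 = 0.27284


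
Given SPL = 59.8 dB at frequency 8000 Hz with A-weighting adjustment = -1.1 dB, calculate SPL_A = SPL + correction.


A-weighting table: 8000 Hz -> -1.1 dB correction
SPL_A = SPL + correction = 59.8 + (-1.1) = 58.7 dBA


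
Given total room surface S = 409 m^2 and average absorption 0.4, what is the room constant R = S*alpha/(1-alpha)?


R = 409 * 0.4 / (1 - 0.4) = 272.67 m^2


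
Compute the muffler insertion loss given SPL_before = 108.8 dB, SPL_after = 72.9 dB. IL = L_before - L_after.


Insertion loss = SPL without muffler - SPL with muffler
IL = 108.8 - 72.9 = 35.9 dB


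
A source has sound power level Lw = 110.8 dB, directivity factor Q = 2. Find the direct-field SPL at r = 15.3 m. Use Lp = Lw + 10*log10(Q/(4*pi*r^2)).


4*pi*r^2 = 4*pi*15.3^2 = 2941.66 m^2
Q / (4*pi*r^2) = 2 / 2941.66 = 0.000679888
Lp = 110.8 + 10*log10(0.000679888) = 79.124 dB


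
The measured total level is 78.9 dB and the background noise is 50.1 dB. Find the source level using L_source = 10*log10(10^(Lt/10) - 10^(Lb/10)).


10^(78.9/10) = 7.76247e+07
10^(50.1/10) = 102329
Difference = 7.76247e+07 - 102329 = 7.75224e+07
L_source = 10*log10(7.75224e+07) = 78.894 dB


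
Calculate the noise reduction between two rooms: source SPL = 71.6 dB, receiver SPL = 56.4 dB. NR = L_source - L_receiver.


NR = L_source - L_receiver (difference between source and receiving room levels)
NR = 71.6 - 56.4 = 15.2 dB


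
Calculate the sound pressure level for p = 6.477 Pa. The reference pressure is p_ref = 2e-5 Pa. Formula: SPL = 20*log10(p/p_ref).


p / p_ref = 6.477 / 2e-5 = 323850
SPL = 20 * log10(323850) = 110.21 dB


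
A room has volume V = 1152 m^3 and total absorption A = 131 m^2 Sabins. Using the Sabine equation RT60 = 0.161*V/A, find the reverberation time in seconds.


RT60 = 0.161 * 1152 / 131 = 1.4158 s


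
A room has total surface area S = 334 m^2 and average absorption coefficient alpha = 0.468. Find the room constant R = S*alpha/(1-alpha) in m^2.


R = 334 * 0.468 / (1 - 0.468) = 293.82 m^2


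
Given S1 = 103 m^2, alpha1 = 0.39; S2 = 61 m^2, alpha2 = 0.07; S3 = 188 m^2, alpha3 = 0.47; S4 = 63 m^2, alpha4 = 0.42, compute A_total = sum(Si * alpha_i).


103 * 0.39 = 40.17
61 * 0.07 = 4.27
188 * 0.47 = 88.36
63 * 0.42 = 26.46
A_total = 40.17 + 4.27 + 88.36 + 26.46 = 159.26 m^2


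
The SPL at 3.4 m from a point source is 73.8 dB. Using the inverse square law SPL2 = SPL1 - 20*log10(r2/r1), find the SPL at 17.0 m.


r2/r1 = 17.0/3.4 = 5
Correction = 20*log10(5) = 13.9794 dB
SPL2 = 73.8 - 13.9794 = 59.821 dB


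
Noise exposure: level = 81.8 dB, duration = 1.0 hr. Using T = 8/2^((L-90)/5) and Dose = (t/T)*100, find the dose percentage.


T_allowed = 8 / 2^((81.8 - 90)/5) = 24.9333 hr
Dose = 1.0 / 24.9333 * 100 = 4.0107 %


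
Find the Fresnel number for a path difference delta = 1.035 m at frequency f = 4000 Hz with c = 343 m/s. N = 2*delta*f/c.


N = 2*delta*f/c = 2*delta/lambda, where lambda = c/f
lambda = 343 / 4000 = 0.08575 m
N = 2 * 1.035 / 0.08575 = 24.14


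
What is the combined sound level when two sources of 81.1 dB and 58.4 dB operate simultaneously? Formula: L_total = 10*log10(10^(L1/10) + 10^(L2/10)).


10^(81.1/10) = 1.28825e+08
10^(58.4/10) = 691831
Sum = 1.28825e+08 + 691831 = 1.29517e+08
L_total = 10*log10(1.29517e+08) = 81.123 dB


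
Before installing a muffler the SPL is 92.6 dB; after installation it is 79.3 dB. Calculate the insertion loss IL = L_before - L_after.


Insertion loss = SPL without muffler - SPL with muffler
IL = 92.6 - 79.3 = 13.3 dB


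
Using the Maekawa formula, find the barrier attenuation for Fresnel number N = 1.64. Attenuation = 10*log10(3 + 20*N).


3 + 20*N = 3 + 20*1.64 = 35.8
Att = 10*log10(35.8) = 15.539 dB


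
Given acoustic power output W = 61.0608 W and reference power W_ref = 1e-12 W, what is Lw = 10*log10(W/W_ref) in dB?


W / W_ref = 61.0608 / 1e-12 = 6.10608e+13
Lw = 10 * log10(6.10608e+13) = 137.86 dB


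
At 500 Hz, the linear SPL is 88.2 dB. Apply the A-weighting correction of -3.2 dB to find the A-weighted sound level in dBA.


A-weighting table: 500 Hz -> -3.2 dB correction
SPL_A = SPL + correction = 88.2 + (-3.2) = 85 dBA


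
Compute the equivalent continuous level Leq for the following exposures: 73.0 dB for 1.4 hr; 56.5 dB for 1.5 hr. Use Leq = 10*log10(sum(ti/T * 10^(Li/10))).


T_total = 1.4 + 1.5 = 2.9 hr
(1.4/2.9) * 10^(73.0/10) = 9.6323e+06
(1.5/2.9) * 10^(56.5/10) = 231043
Sum = 9.6323e+06 + 231043 = 9.86334e+06
Leq = 10*log10(9.86334e+06) = 69.94 dB


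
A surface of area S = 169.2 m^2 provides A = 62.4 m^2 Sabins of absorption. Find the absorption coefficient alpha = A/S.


Absorption coefficient = absorbed power / incident power
alpha = A / S = 62.4 / 169.2 = 0.36879


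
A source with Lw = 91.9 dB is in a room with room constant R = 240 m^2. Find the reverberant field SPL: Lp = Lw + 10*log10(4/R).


4/R = 4/240 = 0.0166667
Lp = 91.9 + 10*log10(0.0166667) = 74.118 dB


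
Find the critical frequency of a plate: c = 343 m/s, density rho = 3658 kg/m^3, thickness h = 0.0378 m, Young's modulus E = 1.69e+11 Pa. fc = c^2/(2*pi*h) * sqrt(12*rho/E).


12*rho/E = 12*3658/1.69e+11 = 2.5974e-07
sqrt(12*rho/E) = sqrt(2.5974e-07) = 0.000509647
c^2/(2*pi*h) = 343^2/(2*pi*0.0378) = 495355
fc = 495355 * 0.000509647 = 252.46 Hz


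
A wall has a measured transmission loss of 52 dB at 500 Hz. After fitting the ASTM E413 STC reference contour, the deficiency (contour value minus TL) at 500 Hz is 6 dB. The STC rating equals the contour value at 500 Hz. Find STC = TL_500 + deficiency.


By ASTM E413, STC = value of the fitted reference contour at 500 Hz.
Contour value at 500 Hz = TL_500 + deficiency = 52 + 6 = 58
STC = 58


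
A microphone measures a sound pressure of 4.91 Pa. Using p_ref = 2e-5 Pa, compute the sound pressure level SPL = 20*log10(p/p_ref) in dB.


p / p_ref = 4.91 / 2e-5 = 245500
SPL = 20 * log10(245500) = 107.8 dB
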